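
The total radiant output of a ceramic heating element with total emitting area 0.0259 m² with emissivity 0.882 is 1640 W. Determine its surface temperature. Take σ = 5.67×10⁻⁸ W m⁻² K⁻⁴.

T ≈ 1060 K

From P = εσAT⁴, T = (P / εσA)^(1/4) = (1640 / (0.882 × 5.67×10⁻⁸ × 0.0259))^(1/4).
T = (1.27×10^12)^(1/4) = 1060 K.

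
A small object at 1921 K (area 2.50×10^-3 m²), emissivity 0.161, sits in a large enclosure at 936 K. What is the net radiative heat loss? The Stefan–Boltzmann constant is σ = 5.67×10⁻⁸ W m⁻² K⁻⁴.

Q ≈ 293 W

Q = εσA(T⁴ − T_s⁴). T⁴ − T_s⁴ = (1921)⁴ − (936)⁴ = 1.36×10^13 − 7.68×10^11 = 1.29×10^13 K⁴.
Q = 0.161 × 5.67×10⁻⁸ × 2.50×10^-3 × 1.29×10^13 = 293 W.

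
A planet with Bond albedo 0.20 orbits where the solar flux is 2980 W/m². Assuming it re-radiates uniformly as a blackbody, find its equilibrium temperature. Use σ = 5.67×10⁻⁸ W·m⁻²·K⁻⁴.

T ≈ 320 K

Power absorbed = (1−a)S·πR²; power emitted = 4πR²σT⁴. Equating and cancelling πR²:
T = ((1−a)S / 4σ)^(1/4) = (2380 / (4 × 5.67×10⁻⁸))^(1/4) = (1.05×10^10)^(1/4).
T = 320 K.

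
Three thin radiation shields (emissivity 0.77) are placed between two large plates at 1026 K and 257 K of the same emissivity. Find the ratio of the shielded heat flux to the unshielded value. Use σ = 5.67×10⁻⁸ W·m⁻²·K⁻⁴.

ratio ≈ 0.250

With N identical shields there are N+1 = 4 gaps in series, each with the same radiative resistance, so the flux falls to 1/(N+1) of its unshielded value.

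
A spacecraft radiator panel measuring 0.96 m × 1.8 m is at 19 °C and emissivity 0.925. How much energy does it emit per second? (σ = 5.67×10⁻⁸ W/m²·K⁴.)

A = 0.96 × 1.8 = 1.73 m².
19 °C = 292 K.
P = εσAT⁴ = 0.925 × 5.67×10⁻⁸ × 1.73 × (292)⁴ = 0.925 × 5.67×10⁻⁸ × 1.73 × 7.27×10^9.
P = 659 W.

P ≈ 659 W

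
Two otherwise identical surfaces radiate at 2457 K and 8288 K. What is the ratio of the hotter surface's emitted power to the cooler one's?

P ∝ T⁴, so the ratio is (8288/2457)⁴ = (3.373)⁴ = 129.

ratio ≈ 129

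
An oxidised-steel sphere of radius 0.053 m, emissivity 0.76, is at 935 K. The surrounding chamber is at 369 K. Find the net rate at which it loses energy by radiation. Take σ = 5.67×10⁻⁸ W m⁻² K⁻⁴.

Q ≈ 1130 W

A = 4πr² = 4π × (0.053)² = 0.0353 m².
Q = εσA(T⁴ − T_s⁴). T⁴ − T_s⁴ = (935)⁴ − (369)⁴ = 7.64×10^11 − 1.85×10^10 = 7.46×10^11 K⁴.
Q = 0.76 × 5.67×10⁻⁸ × 0.0353 × 7.46×10^11 = 1130 W.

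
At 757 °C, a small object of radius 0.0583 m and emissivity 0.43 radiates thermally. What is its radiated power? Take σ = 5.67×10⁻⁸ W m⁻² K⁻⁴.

A = 4πr² = 4π × (0.0583)² = 0.0427 m².
757 °C = 1030 K.
Stefan–Boltzmann: P = εσAT⁴ = 0.43 × 5.67×10⁻⁸ × 0.0427 × (1030)⁴ = 0.43 × 5.67×10⁻⁸ × 0.0427 × 1.13×10^12.
P = 1170 W.

P ≈ 1170 W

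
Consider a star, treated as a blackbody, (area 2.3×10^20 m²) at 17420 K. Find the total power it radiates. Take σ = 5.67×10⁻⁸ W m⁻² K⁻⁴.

P ≈ 1.20×10^30 W

P = σAT⁴ = 5.67×10⁻⁸ × 2.30×10^20 × (17420)⁴ = 5.67×10⁻⁸ × 2.30×10^20 × 9.21×10^16.
P = 1.20×10^30 W.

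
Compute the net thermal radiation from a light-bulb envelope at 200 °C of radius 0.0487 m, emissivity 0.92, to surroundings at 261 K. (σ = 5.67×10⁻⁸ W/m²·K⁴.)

A = 4πr² = 4π × (0.0487)² = 0.0298 m².
Convert: 200 °C = 473 K.
Q = εσA(T⁴ − T_s⁴). T⁴ − T_s⁴ = (473)⁴ − (261)⁴ = 5.01×10^10 − 4.64×10^9 = 4.54×10^10 K⁴.
Q = 0.92 × 5.67×10⁻⁸ × 0.0298 × 4.54×10^10 = 70.6 W.

Q ≈ 70.6 W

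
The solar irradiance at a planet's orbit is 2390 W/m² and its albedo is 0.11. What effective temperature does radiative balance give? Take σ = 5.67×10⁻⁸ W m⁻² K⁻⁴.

T ≈ 311 K

Power absorbed = (1−a)S·πR²; power emitted = 4πR²σT⁴. Equating and cancelling πR²:
T = ((1−a)S / 4σ)^(1/4) = (2130 / (4 × 5.67×10⁻⁸))^(1/4) = (9.38×10^9)^(1/4).
T = 311 K.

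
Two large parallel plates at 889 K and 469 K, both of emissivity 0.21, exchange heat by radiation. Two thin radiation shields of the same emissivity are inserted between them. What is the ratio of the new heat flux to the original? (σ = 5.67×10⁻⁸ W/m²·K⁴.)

With N identical shields there are N+1 = 3 gaps in series, each with the same radiative resistance, so the flux falls to 1/(N+1) of its unshielded value.

ratio ≈ 0.333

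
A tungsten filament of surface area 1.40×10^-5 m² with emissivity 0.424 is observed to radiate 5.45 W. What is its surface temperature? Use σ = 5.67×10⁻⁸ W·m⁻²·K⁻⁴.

T ≈ 2010 K

From P = εσAT⁴, T = (P / εσA)^(1/4) = (5.45 / (0.424 × 5.67×10⁻⁸ × 1.40×10^-5))^(1/4).
T = (1.62×10^13)^(1/4) = 2010 K.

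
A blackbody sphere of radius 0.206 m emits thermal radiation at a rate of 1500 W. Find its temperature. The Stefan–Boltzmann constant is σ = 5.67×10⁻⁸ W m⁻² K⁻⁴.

A = 4πr² = 4π × (0.206)² = 0.533 m².
From P = σAT⁴, T = (P / σA)^(1/4) = (1500 / (5.67×10⁻⁸ × 0.533))^(1/4).
T = (4.96×10^10)^(1/4) = 472 K.

T ≈ 472 K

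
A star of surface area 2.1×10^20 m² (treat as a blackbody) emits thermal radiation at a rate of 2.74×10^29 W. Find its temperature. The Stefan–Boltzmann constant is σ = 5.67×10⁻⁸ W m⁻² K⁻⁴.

T ≈ 12300 K

From P = σAT⁴, T = (P / σA)^(1/4) = (2.74×10^29 / (5.67×10⁻⁸ × 2.10×10^20))^(1/4).
T = (2.30×10^16)^(1/4) = 12300 K.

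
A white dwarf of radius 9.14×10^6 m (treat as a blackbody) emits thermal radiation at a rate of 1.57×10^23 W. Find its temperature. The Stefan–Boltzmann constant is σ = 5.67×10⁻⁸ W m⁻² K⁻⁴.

T ≈ 7170 K

A = 4πr² = 4π × (9.14×10^6)² = 1.05×10^15 m².
From P = σAT⁴, T = (P / σA)^(1/4) = (1.57×10^23 / (5.67×10⁻⁸ × 1.05×10^15))^(1/4).
T = (2.64×10^15)^(1/4) = 7170 K.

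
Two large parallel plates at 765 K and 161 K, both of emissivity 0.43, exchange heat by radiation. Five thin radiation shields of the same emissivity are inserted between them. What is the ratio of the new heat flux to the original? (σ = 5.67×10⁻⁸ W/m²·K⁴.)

With N identical shields there are N+1 = 6 gaps in series, each with the same radiative resistance, so the flux falls to 1/(N+1) of its unshielded value.

ratio ≈ 0.167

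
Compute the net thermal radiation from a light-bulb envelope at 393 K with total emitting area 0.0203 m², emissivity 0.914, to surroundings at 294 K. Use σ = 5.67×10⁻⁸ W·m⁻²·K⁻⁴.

Q ≈ 17.2 W

Q = εσA(T⁴ − T_s⁴). T⁴ − T_s⁴ = (393)⁴ − (294)⁴ = 2.39×10^10 − 7.47×10^9 = 1.64×10^10 K⁴.
Q = 0.914 × 5.67×10⁻⁸ × 0.0203 × 1.64×10^10 = 17.2 W.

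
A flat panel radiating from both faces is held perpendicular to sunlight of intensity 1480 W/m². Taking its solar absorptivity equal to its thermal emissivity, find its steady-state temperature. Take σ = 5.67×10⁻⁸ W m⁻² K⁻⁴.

T ≈ 338 K

Absorbed flux αS = emitted flux 2εσT⁴ per unit area; with α = ε this gives T = (S/2σ)^(1/4).
T = (1480 / (2 × 5.67×10⁻⁸))^(1/4) = (1.31×10^10)^(1/4).
T = 338 K.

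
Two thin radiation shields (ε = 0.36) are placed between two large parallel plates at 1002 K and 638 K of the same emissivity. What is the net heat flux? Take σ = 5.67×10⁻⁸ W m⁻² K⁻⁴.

q ≈ 3490 W/m²

Each of the 3 gaps contributes resistance (2/ε − 1) = 2/0.36 − 1 = 4.556; total = 13.67.
q = σ(T₁⁴ − T₂⁴) / 13.67 = 5.67×10⁻⁸ × 8.42×10^11 / 13.67 = 3490 W/m².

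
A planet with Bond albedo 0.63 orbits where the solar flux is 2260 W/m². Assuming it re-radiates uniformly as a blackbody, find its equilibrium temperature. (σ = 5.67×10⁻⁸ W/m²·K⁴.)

T ≈ 246 K

Power absorbed = (1−a)S·πR²; power emitted = 4πR²σT⁴. Equating and cancelling πR²:
T = ((1−a)S / 4σ)^(1/4) = (836 / (4 × 5.67×10⁻⁸))^(1/4) = (3.69×10^9)^(1/4).
T = 246 K.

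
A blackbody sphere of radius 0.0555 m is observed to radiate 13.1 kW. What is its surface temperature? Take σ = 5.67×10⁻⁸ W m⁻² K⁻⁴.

T ≈ 1560 K

A = 4πr² = 4π × (0.0555)² = 0.0387 m².
From P = σAT⁴, T = (P / σA)^(1/4) = (13100 / (5.67×10⁻⁸ × 0.0387))^(1/4).
T = (5.97×10^12)^(1/4) = 1560 K.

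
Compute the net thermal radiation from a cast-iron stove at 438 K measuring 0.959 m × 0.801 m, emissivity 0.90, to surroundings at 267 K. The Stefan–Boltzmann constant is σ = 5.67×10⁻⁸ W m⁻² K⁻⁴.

A = 0.959 × 0.801 = 0.768 m².
Q = εσA(T⁴ − T_s⁴). T⁴ − T_s⁴ = (438)⁴ − (267)⁴ = 3.68×10^10 − 5.08×10^9 = 3.17×10^10 K⁴.
Q = 0.90 × 5.67×10⁻⁸ × 0.768 × 3.17×10^10 = 1240 W.

Q ≈ 1240 W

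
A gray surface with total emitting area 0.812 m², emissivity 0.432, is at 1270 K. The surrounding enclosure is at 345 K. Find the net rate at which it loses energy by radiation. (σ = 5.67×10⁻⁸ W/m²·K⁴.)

Q ≈ 51500 W

Q = εσA(T⁴ − T_s⁴). T⁴ − T_s⁴ = (1270)⁴ − (345)⁴ = 2.60×10^12 − 1.42×10^10 = 2.59×10^12 K⁴.
Q = 0.432 × 5.67×10⁻⁸ × 0.812 × 2.59×10^12 = 51500 W.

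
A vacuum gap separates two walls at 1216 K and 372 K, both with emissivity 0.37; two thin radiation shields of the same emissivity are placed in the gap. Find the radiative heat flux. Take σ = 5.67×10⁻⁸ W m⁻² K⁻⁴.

Each of the 3 gaps contributes resistance (2/ε − 1) = 2/0.37 − 1 = 4.405; total = 13.22.
q = σ(T₁⁴ − T₂⁴) / 13.22 = 5.67×10⁻⁸ × 2.17×10^12 / 13.22 = 9300 W/m².

q ≈ 9300 W/m²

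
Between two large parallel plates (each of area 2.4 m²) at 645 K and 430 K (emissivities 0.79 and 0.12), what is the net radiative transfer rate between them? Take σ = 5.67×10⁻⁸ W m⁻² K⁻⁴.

For two large parallel gray plates, q = σ(T₁⁴ − T₂⁴) / (1/ε₁ + 1/ε₂ − 1).
1/ε₁ + 1/ε₂ − 1 = 1/0.79 + 1/0.12 − 1 = 8.599.
T₁⁴ − T₂⁴ = 1.73×10^11 − 3.42×10^10 = 1.39×10^11 K⁴.
q = 5.67×10⁻⁸ × 1.39×10^11 / 8.599 = 916 W/m².
Q = q·A = 916 × 2.4 = 2200 W.

Q ≈ 2200 W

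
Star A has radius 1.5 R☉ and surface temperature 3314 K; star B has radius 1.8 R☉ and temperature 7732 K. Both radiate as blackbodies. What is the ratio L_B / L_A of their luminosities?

L_B/L_A ≈ 42.7

L = 4πR²σT⁴ ∝ R²T⁴, so L_B/L_A = (1.8/1.5)² × (7732/3314)⁴ = 1.44 × 29.6 = 42.7.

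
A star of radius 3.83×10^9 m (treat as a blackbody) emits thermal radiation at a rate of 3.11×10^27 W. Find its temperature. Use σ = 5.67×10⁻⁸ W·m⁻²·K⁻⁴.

A = 4πr² = 4π × (3.83×10^9)² = 1.84×10^20 m².
From P = σAT⁴, T = (P / σA)^(1/4) = (3.11×10^27 / (5.67×10⁻⁸ × 1.84×10^20))^(1/4).
T = (2.98×10^14)^(1/4) = 4150 K.

T ≈ 4150 K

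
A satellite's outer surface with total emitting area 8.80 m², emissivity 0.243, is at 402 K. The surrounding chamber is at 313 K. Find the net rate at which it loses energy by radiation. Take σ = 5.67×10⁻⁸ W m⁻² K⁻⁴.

Q ≈ 2000 W

Q = εσA(T⁴ − T_s⁴). T⁴ − T_s⁴ = (402)⁴ − (313)⁴ = 2.61×10^10 − 9.60×10^9 = 1.65×10^10 K⁴.
Q = 0.243 × 5.67×10⁻⁸ × 8.80 × 1.65×10^10 = 2000 W.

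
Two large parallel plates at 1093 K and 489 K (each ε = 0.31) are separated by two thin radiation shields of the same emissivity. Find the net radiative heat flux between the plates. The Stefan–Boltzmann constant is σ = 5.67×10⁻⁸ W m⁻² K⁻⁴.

q ≈ 4750 W/m²

Each of the 3 gaps contributes resistance (2/ε − 1) = 2/0.31 − 1 = 5.452; total = 16.35.
q = σ(T₁⁴ − T₂⁴) / 16.35 = 5.67×10⁻⁸ × 1.37×10^12 / 16.35 = 4750 W/m².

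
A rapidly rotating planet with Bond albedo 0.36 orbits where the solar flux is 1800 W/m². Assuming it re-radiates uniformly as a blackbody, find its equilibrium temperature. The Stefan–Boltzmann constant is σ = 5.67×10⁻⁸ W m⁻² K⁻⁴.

T ≈ 267 K

Power absorbed = (1−a)S·πR²; power emitted = 4πR²σT⁴. Equating and cancelling πR²:
T = ((1−a)S / 4σ)^(1/4) = (1150 / (4 × 5.67×10⁻⁸))^(1/4) = (5.08×10^9)^(1/4).
T = 267 K.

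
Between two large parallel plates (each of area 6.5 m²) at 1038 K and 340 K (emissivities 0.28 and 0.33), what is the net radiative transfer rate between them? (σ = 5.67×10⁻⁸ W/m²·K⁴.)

Q ≈ 75500 W

For two large parallel gray plates, q = σ(T₁⁴ − T₂⁴) / (1/ε₁ + 1/ε₂ − 1).
1/ε₁ + 1/ε₂ − 1 = 1/0.28 + 1/0.33 − 1 = 5.602.
T₁⁴ − T₂⁴ = 1.16×10^12 − 1.34×10^10 = 1.15×10^12 K⁴.
q = 5.67×10⁻⁸ × 1.15×10^12 / 5.602 = 11600 W/m².
Q = q·A = 11600 × 6.5 = 75500 W.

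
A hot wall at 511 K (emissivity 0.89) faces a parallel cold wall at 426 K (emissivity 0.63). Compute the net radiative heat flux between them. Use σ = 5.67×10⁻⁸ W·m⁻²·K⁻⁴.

q ≈ 1170 W/m²

For two large parallel gray plates, q = σ(T₁⁴ − T₂⁴) / (1/ε₁ + 1/ε₂ − 1).
1/ε₁ + 1/ε₂ − 1 = 1/0.89 + 1/0.63 − 1 = 1.711.
T₁⁴ − T₂⁴ = 6.82×10^10 − 3.29×10^10 = 3.53×10^10 K⁴.
q = 5.67×10⁻⁸ × 3.53×10^10 / 1.711 = 1170 W/m².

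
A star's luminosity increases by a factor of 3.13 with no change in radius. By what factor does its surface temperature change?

P ∝ T⁴ ⇒ T ∝ P^(1/4), so T scales by (3.13)^(1/4) = 1.33.

factor ≈ 1.33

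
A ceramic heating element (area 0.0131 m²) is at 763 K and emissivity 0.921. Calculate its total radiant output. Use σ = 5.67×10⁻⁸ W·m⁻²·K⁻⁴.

Stefan–Boltzmann: P = εσAT⁴ = 0.921 × 5.67×10⁻⁸ × 0.0131 × (763)⁴ = 0.921 × 5.67×10⁻⁸ × 0.0131 × 3.39×10^11.
P = 232 W.

P ≈ 232 W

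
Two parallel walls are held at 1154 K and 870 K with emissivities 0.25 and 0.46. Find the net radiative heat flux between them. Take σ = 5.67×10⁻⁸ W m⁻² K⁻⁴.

q ≈ 13200 W/m²

For two large parallel gray plates, q = σ(T₁⁴ − T₂⁴) / (1/ε₁ + 1/ε₂ − 1).
1/ε₁ + 1/ε₂ − 1 = 1/0.25 + 1/0.46 − 1 = 5.174.
T₁⁴ − T₂⁴ = 1.77×10^12 − 5.73×10^11 = 1.20×10^12 K⁴.
q = 5.67×10⁻⁸ × 1.20×10^12 / 5.174 = 13200 W/m².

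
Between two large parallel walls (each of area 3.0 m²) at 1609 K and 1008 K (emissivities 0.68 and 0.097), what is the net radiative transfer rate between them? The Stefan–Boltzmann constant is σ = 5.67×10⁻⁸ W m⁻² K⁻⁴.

Q ≈ 89500 W

For two large parallel gray plates, q = σ(T₁⁴ − T₂⁴) / (1/ε₁ + 1/ε₂ − 1).
1/ε₁ + 1/ε₂ − 1 = 1/0.68 + 1/0.097 − 1 = 10.78.
T₁⁴ − T₂⁴ = 6.70×10^12 − 1.03×10^12 = 5.67×10^12 K⁴.
q = 5.67×10⁻⁸ × 5.67×10^12 / 10.78 = 29800 W/m².
Q = q·A = 29800 × 3.0 = 89500 W.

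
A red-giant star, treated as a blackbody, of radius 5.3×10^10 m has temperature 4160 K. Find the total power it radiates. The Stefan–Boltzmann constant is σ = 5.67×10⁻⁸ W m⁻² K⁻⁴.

P ≈ 5.99×10^29 W

A = 4πr² = 4π × (5.3×10^10)² = 3.53×10^22 m².
P = σAT⁴ = 5.67×10⁻⁸ × 3.53×10^22 × (4160)⁴ = 5.67×10⁻⁸ × 3.53×10^22 × 2.99×10^14.
P = 5.99×10^29 W.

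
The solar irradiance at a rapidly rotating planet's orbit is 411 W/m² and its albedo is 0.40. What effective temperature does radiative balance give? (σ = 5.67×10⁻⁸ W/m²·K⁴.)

T ≈ 182 K

Power absorbed = (1−a)S·πR²; power emitted = 4πR²σT⁴. Equating and cancelling πR²:
T = ((1−a)S / 4σ)^(1/4) = (247 / (4 × 5.67×10⁻⁸))^(1/4) = (1.09×10^9)^(1/4).
T = 182 K.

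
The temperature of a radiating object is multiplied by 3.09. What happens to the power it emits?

factor ≈ 91.2

P ∝ T⁴, so the power scales as (3.09)⁴ = 91.2.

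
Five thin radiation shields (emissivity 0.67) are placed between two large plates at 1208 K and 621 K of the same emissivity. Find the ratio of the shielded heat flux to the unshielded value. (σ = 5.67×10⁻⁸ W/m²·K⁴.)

ratio ≈ 0.167

With N identical shields there are N+1 = 6 gaps in series, each with the same radiative resistance, so the flux falls to 1/(N+1) of its unshielded value.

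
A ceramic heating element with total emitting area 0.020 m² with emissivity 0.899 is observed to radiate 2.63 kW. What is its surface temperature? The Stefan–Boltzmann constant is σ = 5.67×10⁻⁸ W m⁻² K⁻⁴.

From P = εσAT⁴, T = (P / εσA)^(1/4) = (2630 / (0.899 × 5.67×10⁻⁸ × 0.0200))^(1/4).
T = (2.58×10^12)^(1/4) = 1270 K.

T ≈ 1270 K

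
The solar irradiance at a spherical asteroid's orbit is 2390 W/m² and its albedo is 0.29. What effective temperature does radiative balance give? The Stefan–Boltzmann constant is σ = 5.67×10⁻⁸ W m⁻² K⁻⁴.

T ≈ 294 K

Power absorbed = (1−a)S·πR²; power emitted = 4πR²σT⁴. Equating and cancelling πR²:
T = ((1−a)S / 4σ)^(1/4) = (1700 / (4 × 5.67×10⁻⁸))^(1/4) = (7.48×10^9)^(1/4).
T = 294 K.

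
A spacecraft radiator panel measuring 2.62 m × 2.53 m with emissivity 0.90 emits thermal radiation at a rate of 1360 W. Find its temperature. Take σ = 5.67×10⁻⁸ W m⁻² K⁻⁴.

A = 2.62 × 2.53 = 6.63 m².
From P = εσAT⁴, T = (P / εσA)^(1/4) = (1360 / (0.90 × 5.67×10⁻⁸ × 6.63))^(1/4).
T = (4.02×10^9)^(1/4) = 252 K.

T ≈ 252 K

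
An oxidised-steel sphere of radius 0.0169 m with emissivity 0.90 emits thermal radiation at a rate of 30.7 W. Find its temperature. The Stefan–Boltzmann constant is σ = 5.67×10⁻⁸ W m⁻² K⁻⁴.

A = 4πr² = 4π × (0.0169)² = 3.59×10^-3 m².
From P = εσAT⁴, T = (P / εσA)^(1/4) = (30.7 / (0.90 × 5.67×10⁻⁸ × 3.59×10^-3))^(1/4).
T = (1.68×10^11)^(1/4) = 640 K.

T ≈ 640 K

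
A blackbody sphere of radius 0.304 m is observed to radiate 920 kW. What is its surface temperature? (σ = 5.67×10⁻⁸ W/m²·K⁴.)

A = 4πr² = 4π × (0.304)² = 1.16 m².
From P = σAT⁴, T = (P / σA)^(1/4) = (9.20×10^5 / (5.67×10⁻⁸ × 1.16))^(1/4).
T = (1.40×10^13)^(1/4) = 1930 K.

T ≈ 1930 K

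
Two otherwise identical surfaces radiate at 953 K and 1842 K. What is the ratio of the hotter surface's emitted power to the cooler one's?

P ∝ T⁴, so the ratio is (1842/953)⁴ = (1.933)⁴ = 14.0.

ratio ≈ 14.0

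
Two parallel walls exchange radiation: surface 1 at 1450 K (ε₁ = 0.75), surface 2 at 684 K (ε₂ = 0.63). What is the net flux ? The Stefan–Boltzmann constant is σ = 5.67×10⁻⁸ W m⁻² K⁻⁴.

For two large parallel gray plates, q = σ(T₁⁴ − T₂⁴) / (1/ε₁ + 1/ε₂ − 1).
1/ε₁ + 1/ε₂ − 1 = 1/0.75 + 1/0.63 − 1 = 1.921.
T₁⁴ − T₂⁴ = 4.42×10^12 − 2.19×10^11 = 4.20×10^12 K⁴.
q = 5.67×10⁻⁸ × 4.20×10^12 / 1.921 = 1.24×10^5 W/m².

q ≈ 1.24×10^5 W/m²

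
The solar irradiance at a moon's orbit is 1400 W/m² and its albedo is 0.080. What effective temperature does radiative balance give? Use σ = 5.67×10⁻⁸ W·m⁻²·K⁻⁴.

Power absorbed = (1−a)S·πR²; power emitted = 4πR²σT⁴. Equating and cancelling πR²:
T = ((1−a)S / 4σ)^(1/4) = (1290 / (4 × 5.67×10⁻⁸))^(1/4) = (5.68×10^9)^(1/4).
T = 275 K.

T ≈ 275 K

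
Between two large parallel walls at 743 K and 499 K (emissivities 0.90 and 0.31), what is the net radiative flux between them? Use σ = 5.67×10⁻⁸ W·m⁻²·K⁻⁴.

For two large parallel gray plates, q = σ(T₁⁴ − T₂⁴) / (1/ε₁ + 1/ε₂ − 1).
1/ε₁ + 1/ε₂ − 1 = 1/0.90 + 1/0.31 − 1 = 3.337.
T₁⁴ − T₂⁴ = 3.05×10^11 − 6.20×10^10 = 2.43×10^11 K⁴.
q = 5.67×10⁻⁸ × 2.43×10^11 / 3.337 = 4120 W/m².

q ≈ 4120 W/m²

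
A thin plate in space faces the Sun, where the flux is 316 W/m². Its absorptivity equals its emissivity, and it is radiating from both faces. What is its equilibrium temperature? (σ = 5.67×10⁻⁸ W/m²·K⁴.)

Absorbed flux αS = emitted flux 2εσT⁴ per unit area; with α = ε this gives T = (S/2σ)^(1/4).
T = (316 / (2 × 5.67×10⁻⁸))^(1/4) = (2.79×10^9)^(1/4).
T = 230 K.

T ≈ 230 K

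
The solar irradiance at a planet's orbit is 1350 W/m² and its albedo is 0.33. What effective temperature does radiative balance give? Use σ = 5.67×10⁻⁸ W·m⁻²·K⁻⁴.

T ≈ 251 K

Power absorbed = (1−a)S·πR²; power emitted = 4πR²σT⁴. Equating and cancelling πR²:
T = ((1−a)S / 4σ)^(1/4) = (904 / (4 × 5.67×10⁻⁸))^(1/4) = (3.99×10^9)^(1/4).
T = 251 K.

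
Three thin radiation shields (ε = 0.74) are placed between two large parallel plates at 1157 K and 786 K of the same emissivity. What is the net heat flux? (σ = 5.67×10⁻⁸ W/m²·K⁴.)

q ≈ 11700 W/m²

Each of the 4 gaps contributes resistance (2/ε − 1) = 2/0.74 − 1 = 1.703; total = 6.811.
q = σ(T₁⁴ − T₂⁴) / 6.811 = 5.67×10⁻⁸ × 1.41×10^12 / 6.811 = 11700 W/m².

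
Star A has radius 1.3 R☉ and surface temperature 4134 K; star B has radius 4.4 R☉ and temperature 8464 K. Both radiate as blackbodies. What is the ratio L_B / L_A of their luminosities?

L = 4πR²σT⁴ ∝ R²T⁴, so L_B/L_A = (4.4/1.3)² × (8464/4134)⁴ = 11.5 × 17.6 = 201.

L_B/L_A ≈ 201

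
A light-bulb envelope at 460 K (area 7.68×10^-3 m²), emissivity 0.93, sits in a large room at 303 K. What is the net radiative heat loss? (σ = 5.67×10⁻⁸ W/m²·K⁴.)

Q ≈ 14.7 W

Q = εσA(T⁴ − T_s⁴). T⁴ − T_s⁴ = (460)⁴ − (303)⁴ = 4.48×10^10 − 8.43×10^9 = 3.63×10^10 K⁴.
Q = 0.93 × 5.67×10⁻⁸ × 7.68×10^-3 × 3.63×10^10 = 14.7 W.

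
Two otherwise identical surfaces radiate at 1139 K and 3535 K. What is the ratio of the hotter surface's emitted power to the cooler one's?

P ∝ T⁴, so the ratio is (3535/1139)⁴ = (3.104)⁴ = 92.8.

ratio ≈ 92.8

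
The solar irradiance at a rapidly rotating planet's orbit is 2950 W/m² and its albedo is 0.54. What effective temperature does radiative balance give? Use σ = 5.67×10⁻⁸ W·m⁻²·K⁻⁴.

T ≈ 278 K

Power absorbed = (1−a)S·πR²; power emitted = 4πR²σT⁴. Equating and cancelling πR²:
T = ((1−a)S / 4σ)^(1/4) = (1360 / (4 × 5.67×10⁻⁸))^(1/4) = (5.98×10^9)^(1/4).
T = 278 K.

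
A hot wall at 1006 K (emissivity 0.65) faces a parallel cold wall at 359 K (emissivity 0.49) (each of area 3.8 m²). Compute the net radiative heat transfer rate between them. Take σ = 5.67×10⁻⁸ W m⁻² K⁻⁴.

For two large parallel gray plates, q = σ(T₁⁴ − T₂⁴) / (1/ε₁ + 1/ε₂ − 1).
1/ε₁ + 1/ε₂ − 1 = 1/0.65 + 1/0.49 − 1 = 2.579.
T₁⁴ − T₂⁴ = 1.02×10^12 − 1.66×10^10 = 1.01×10^12 K⁴.
q = 5.67×10⁻⁸ × 1.01×10^12 / 2.579 = 22200 W/m².
Q = q·A = 22200 × 3.8 = 84200 W.

Q ≈ 84200 W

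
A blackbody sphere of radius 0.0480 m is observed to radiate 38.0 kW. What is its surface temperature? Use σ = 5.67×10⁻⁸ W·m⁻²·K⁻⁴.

A = 4πr² = 4π × (0.0480)² = 0.0290 m².
From P = σAT⁴, T = (P / σA)^(1/4) = (38000 / (5.67×10⁻⁸ × 0.0290))^(1/4).
T = (2.31×10^13)^(1/4) = 2190 K.

T ≈ 2190 K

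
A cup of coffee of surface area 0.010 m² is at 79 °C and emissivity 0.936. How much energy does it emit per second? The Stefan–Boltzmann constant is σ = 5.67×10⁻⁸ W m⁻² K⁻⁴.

79 °C = 352 K.
P = εσAT⁴ = 0.936 × 5.67×10⁻⁸ × 0.0100 × (352)⁴ = 0.936 × 5.67×10⁻⁸ × 0.0100 × 1.54×10^10.
P = 8.15 W.

P ≈ 8.15 W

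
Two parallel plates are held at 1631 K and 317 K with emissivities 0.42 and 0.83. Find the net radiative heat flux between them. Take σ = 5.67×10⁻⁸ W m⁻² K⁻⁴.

q ≈ 1.55×10^5 W/m²

For two large parallel gray plates, q = σ(T₁⁴ − T₂⁴) / (1/ε₁ + 1/ε₂ − 1).
1/ε₁ + 1/ε₂ − 1 = 1/0.42 + 1/0.83 − 1 = 2.586.
T₁⁴ − T₂⁴ = 7.08×10^12 − 1.01×10^10 = 7.07×10^12 K⁴.
q = 5.67×10⁻⁸ × 7.07×10^12 / 2.586 = 1.55×10^5 W/m².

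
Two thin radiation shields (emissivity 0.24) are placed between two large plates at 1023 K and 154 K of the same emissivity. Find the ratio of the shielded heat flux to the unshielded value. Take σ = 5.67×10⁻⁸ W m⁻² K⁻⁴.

With N identical shields there are N+1 = 3 gaps in series, each with the same radiative resistance, so the flux falls to 1/(N+1) of its unshielded value.

ratio ≈ 0.333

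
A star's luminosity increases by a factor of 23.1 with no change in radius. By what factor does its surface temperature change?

P ∝ T⁴ ⇒ T ∝ P^(1/4), so T scales by (23.1)^(1/4) = 2.19.

factor ≈ 2.19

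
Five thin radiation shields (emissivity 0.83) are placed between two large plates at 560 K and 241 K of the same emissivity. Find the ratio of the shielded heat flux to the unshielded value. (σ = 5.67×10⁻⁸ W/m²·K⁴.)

ratio ≈ 0.167

With N identical shields there are N+1 = 6 gaps in series, each with the same radiative resistance, so the flux falls to 1/(N+1) of its unshielded value.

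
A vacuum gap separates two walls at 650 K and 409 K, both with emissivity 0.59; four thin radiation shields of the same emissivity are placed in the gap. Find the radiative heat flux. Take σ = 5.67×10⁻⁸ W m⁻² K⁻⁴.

Each of the 5 gaps contributes resistance (2/ε − 1) = 2/0.59 − 1 = 2.390; total = 11.95.
q = σ(T₁⁴ − T₂⁴) / 11.95 = 5.67×10⁻⁸ × 1.51×10^11 / 11.95 = 714 W/m².

q ≈ 714 W/m²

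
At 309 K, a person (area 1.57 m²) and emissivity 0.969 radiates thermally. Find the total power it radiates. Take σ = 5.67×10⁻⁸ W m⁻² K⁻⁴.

P ≈ 786 W

Stefan–Boltzmann: P = εσAT⁴ = 0.969 × 5.67×10⁻⁸ × 1.57 × (309)⁴ = 0.969 × 5.67×10⁻⁸ × 1.57 × 9.12×10^9.
P = 786 W.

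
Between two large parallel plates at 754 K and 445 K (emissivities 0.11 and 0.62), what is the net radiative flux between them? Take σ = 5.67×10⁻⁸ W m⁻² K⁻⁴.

For two large parallel gray plates, q = σ(T₁⁴ − T₂⁴) / (1/ε₁ + 1/ε₂ − 1).
1/ε₁ + 1/ε₂ − 1 = 1/0.11 + 1/0.62 − 1 = 9.704.
T₁⁴ − T₂⁴ = 3.23×10^11 − 3.92×10^10 = 2.84×10^11 K⁴.
q = 5.67×10⁻⁸ × 2.84×10^11 / 9.704 = 1660 W/m².

q ≈ 1660 W/m²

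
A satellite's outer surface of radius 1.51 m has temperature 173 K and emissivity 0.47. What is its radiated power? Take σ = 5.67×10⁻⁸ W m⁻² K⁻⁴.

P ≈ 684 W

A = 4πr² = 4π × (1.51)² = 28.7 m².
P = εσAT⁴ = 0.47 × 5.67×10⁻⁸ × 28.7 × (173)⁴ = 0.47 × 5.67×10⁻⁸ × 28.7 × 8.96×10^8.
P = 684 W.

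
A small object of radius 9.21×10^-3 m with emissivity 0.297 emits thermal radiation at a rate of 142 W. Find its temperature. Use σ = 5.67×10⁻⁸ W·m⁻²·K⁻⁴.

T ≈ 1680 K

A = 4πr² = 4π × (9.21×10^-3)² = 1.07×10^-3 m².
From P = εσAT⁴, T = (P / εσA)^(1/4) = (142 / (0.297 × 5.67×10⁻⁸ × 1.07×10^-3))^(1/4).
T = (7.91×10^12)^(1/4) = 1680 K.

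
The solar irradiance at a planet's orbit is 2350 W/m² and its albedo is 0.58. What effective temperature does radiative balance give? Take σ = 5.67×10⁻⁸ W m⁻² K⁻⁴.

T ≈ 257 K

Power absorbed = (1−a)S·πR²; power emitted = 4πR²σT⁴. Equating and cancelling πR²:
T = ((1−a)S / 4σ)^(1/4) = (987 / (4 × 5.67×10⁻⁸))^(1/4) = (4.35×10^9)^(1/4).
T = 257 K.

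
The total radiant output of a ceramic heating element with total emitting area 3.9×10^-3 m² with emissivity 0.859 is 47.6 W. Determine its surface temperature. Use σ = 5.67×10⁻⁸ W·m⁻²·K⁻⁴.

T ≈ 708 K

From P = εσAT⁴, T = (P / εσA)^(1/4) = (47.6 / (0.859 × 5.67×10⁻⁸ × 3.90×10^-3))^(1/4).
T = (2.51×10^11)^(1/4) = 708 K.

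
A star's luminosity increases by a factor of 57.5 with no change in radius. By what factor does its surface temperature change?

P ∝ T⁴ ⇒ T ∝ P^(1/4), so T scales by (57.5)^(1/4) = 2.75.

factor ≈ 2.75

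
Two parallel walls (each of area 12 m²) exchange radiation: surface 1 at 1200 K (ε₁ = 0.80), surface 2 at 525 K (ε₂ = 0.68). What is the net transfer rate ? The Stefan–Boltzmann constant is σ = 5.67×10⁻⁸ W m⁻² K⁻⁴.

Q ≈ 7.90×10^5 W

For two large parallel gray plates, q = σ(T₁⁴ − T₂⁴) / (1/ε₁ + 1/ε₂ − 1).
1/ε₁ + 1/ε₂ − 1 = 1/0.80 + 1/0.68 − 1 = 1.721.
T₁⁴ − T₂⁴ = 2.07×10^12 − 7.60×10^10 = 2.00×10^12 K⁴.
q = 5.67×10⁻⁸ × 2.00×10^12 / 1.721 = 65800 W/m².
Q = q·A = 65800 × 12 = 7.90×10^5 W.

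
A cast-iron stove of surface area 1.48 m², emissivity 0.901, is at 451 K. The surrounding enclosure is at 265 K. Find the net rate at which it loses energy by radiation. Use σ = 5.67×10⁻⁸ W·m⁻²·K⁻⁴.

Q = εσA(T⁴ − T_s⁴). T⁴ − T_s⁴ = (451)⁴ − (265)⁴ = 4.14×10^10 − 4.93×10^9 = 3.64×10^10 K⁴.
Q = 0.901 × 5.67×10⁻⁸ × 1.48 × 3.64×10^10 = 2760 W.

Q ≈ 2760 W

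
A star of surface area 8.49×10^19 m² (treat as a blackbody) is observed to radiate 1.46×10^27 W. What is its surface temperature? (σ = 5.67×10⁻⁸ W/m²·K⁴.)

T ≈ 4170 K

From P = σAT⁴, T = (P / σA)^(1/4) = (1.46×10^27 / (5.67×10⁻⁸ × 8.49×10^19))^(1/4).
T = (3.03×10^14)^(1/4) = 4170 K.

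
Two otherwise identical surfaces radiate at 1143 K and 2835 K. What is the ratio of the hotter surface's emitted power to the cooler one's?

ratio ≈ 37.8

P ∝ T⁴, so the ratio is (2835/1143)⁴ = (2.480)⁴ = 37.8.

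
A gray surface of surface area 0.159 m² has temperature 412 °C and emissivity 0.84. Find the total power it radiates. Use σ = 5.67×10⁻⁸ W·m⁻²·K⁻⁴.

412 °C = 685 K.
P = εσAT⁴ = 0.84 × 5.67×10⁻⁸ × 0.159 × (685)⁴ = 0.84 × 5.67×10⁻⁸ × 0.159 × 2.20×10^11.
P = 1670 W.

P ≈ 1670 W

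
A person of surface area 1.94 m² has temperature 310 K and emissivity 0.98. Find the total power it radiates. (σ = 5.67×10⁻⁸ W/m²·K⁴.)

Stefan–Boltzmann: P = εσAT⁴ = 0.98 × 5.67×10⁻⁸ × 1.94 × (310)⁴ = 0.98 × 5.67×10⁻⁸ × 1.94 × 9.24×10^9.
P = 996 W.

P ≈ 996 W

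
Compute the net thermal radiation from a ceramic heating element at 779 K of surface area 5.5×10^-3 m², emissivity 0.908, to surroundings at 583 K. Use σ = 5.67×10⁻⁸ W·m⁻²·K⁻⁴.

Q = εσA(T⁴ − T_s⁴). T⁴ − T_s⁴ = (779)⁴ − (583)⁴ = 3.68×10^11 − 1.16×10^11 = 2.53×10^11 K⁴.
Q = 0.908 × 5.67×10⁻⁸ × 5.50×10^-3 × 2.53×10^11 = 71.6 W.

Q ≈ 71.6 W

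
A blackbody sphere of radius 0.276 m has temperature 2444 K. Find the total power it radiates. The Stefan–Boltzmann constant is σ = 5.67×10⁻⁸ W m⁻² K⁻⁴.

A = 4πr² = 4π × (0.276)² = 0.957 m².
P = σAT⁴ = 5.67×10⁻⁸ × 0.957 × (2444)⁴ = 5.67×10⁻⁸ × 0.957 × 3.57×10^13.
P = 1.94×10^6 W.

P ≈ 1.94×10^6 W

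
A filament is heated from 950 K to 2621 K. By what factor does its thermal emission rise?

P ∝ T⁴, so the ratio is (2621/950)⁴ = (2.759)⁴ = 57.9.

ratio ≈ 57.9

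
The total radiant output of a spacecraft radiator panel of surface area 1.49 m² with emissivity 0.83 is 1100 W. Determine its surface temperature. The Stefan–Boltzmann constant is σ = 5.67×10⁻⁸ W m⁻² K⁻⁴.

From P = εσAT⁴, T = (P / εσA)^(1/4) = (1100 / (0.83 × 5.67×10⁻⁸ × 1.49))^(1/4).
T = (1.57×10^10)^(1/4) = 354 K.

T ≈ 354 K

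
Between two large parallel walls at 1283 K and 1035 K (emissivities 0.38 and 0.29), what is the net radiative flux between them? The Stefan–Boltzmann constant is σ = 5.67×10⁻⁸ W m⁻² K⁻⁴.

For two large parallel gray plates, q = σ(T₁⁴ − T₂⁴) / (1/ε₁ + 1/ε₂ − 1).
1/ε₁ + 1/ε₂ − 1 = 1/0.38 + 1/0.29 − 1 = 5.080.
T₁⁴ − T₂⁴ = 2.71×10^12 − 1.15×10^12 = 1.56×10^12 K⁴.
q = 5.67×10⁻⁸ × 1.56×10^12 / 5.080 = 17400 W/m².

q ≈ 17400 W/m²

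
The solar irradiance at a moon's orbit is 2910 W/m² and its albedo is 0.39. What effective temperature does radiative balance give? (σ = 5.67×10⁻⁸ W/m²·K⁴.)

Power absorbed = (1−a)S·πR²; power emitted = 4πR²σT⁴. Equating and cancelling πR²:
T = ((1−a)S / 4σ)^(1/4) = (1780 / (4 × 5.67×10⁻⁸))^(1/4) = (7.83×10^9)^(1/4).
T = 297 K.

T ≈ 297 K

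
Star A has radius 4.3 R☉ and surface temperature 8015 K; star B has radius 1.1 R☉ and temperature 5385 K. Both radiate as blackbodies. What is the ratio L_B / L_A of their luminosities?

L = 4πR²σT⁴ ∝ R²T⁴, so L_B/L_A = (1.1/4.3)² × (5385/8015)⁴ = 0.0654 × 0.204 = 0.0133.

L_B/L_A ≈ 0.0133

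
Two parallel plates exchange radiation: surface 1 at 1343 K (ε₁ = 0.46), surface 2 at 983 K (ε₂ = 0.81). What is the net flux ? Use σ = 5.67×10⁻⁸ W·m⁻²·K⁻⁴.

q ≈ 54600 W/m²

For two large parallel gray plates, q = σ(T₁⁴ − T₂⁴) / (1/ε₁ + 1/ε₂ − 1).
1/ε₁ + 1/ε₂ − 1 = 1/0.46 + 1/0.81 − 1 = 2.408.
T₁⁴ − T₂⁴ = 3.25×10^12 − 9.34×10^11 = 2.32×10^12 K⁴.
q = 5.67×10⁻⁸ × 2.32×10^12 / 2.408 = 54600 W/m².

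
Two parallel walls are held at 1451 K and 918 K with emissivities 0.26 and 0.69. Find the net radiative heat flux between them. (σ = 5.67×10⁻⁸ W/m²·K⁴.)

For two large parallel gray plates, q = σ(T₁⁴ − T₂⁴) / (1/ε₁ + 1/ε₂ − 1).
1/ε₁ + 1/ε₂ − 1 = 1/0.26 + 1/0.69 − 1 = 4.295.
T₁⁴ − T₂⁴ = 4.43×10^12 − 7.10×10^11 = 3.72×10^12 K⁴.
q = 5.67×10⁻⁸ × 3.72×10^12 / 4.295 = 49100 W/m².

q ≈ 49100 W/m²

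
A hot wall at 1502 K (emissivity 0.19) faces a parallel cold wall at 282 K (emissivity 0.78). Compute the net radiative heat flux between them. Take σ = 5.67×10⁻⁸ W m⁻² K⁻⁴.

q ≈ 52000 W/m²

For two large parallel gray plates, q = σ(T₁⁴ − T₂⁴) / (1/ε₁ + 1/ε₂ − 1).
1/ε₁ + 1/ε₂ − 1 = 1/0.19 + 1/0.78 − 1 = 5.545.
T₁⁴ − T₂⁴ = 5.09×10^12 − 6.32×10^9 = 5.08×10^12 K⁴.
q = 5.67×10⁻⁸ × 5.08×10^12 / 5.545 = 52000 W/m².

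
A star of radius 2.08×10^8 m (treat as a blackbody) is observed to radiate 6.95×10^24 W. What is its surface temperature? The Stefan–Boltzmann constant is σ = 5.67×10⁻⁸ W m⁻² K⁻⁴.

A = 4πr² = 4π × (2.08×10^8)² = 5.44×10^17 m².
From P = σAT⁴, T = (P / σA)^(1/4) = (6.95×10^24 / (5.67×10⁻⁸ × 5.44×10^17))^(1/4).
T = (2.25×10^14)^(1/4) = 3870 K.

T ≈ 3870 K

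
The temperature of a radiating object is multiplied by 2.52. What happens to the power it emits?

factor ≈ 40.3

P ∝ T⁴, so the power scales as (2.52)⁴ = 40.3.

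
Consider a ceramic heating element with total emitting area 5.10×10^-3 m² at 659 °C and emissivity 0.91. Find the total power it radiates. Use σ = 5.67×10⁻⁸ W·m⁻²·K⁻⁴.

659 °C = 932 K.
Stefan–Boltzmann: P = εσAT⁴ = 0.91 × 5.67×10⁻⁸ × 5.10×10^-3 × (932)⁴ = 0.91 × 5.67×10⁻⁸ × 5.10×10^-3 × 7.55×10^11.
P = 199 W.

P ≈ 199 W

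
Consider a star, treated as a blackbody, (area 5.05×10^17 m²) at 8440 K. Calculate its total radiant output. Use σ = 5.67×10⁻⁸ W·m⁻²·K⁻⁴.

P ≈ 1.45×10^26 W

P = σAT⁴ = 5.67×10⁻⁸ × 5.05×10^17 × (8440)⁴ = 5.67×10⁻⁸ × 5.05×10^17 × 5.07×10^15.
P = 1.45×10^26 W.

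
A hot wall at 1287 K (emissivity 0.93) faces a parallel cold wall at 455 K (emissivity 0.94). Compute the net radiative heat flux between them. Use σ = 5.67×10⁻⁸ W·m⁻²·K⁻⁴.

q ≈ 1.34×10^5 W/m²

For two large parallel gray plates, q = σ(T₁⁴ − T₂⁴) / (1/ε₁ + 1/ε₂ − 1).
1/ε₁ + 1/ε₂ − 1 = 1/0.93 + 1/0.94 − 1 = 1.139.
T₁⁴ − T₂⁴ = 2.74×10^12 − 4.29×10^10 = 2.70×10^12 K⁴.
q = 5.67×10⁻⁸ × 2.70×10^12 / 1.139 = 1.34×10^5 W/m².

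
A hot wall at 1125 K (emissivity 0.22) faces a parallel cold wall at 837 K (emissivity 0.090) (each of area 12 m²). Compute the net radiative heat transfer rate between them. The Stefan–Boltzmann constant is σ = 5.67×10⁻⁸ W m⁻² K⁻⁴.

For two large parallel gray plates, q = σ(T₁⁴ − T₂⁴) / (1/ε₁ + 1/ε₂ − 1).
1/ε₁ + 1/ε₂ − 1 = 1/0.22 + 1/0.090 − 1 = 14.66.
T₁⁴ − T₂⁴ = 1.60×10^12 − 4.91×10^11 = 1.11×10^12 K⁴.
q = 5.67×10⁻⁸ × 1.11×10^12 / 14.66 = 4300 W/m².
Q = q·A = 4300 × 12 = 51600 W.

Q ≈ 51600 W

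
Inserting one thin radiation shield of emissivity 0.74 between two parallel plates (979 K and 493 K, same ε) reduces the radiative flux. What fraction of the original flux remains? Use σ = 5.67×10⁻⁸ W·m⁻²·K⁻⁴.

With N identical shields there are N+1 = 2 gaps in series, each with the same radiative resistance, so the flux falls to 1/(N+1) of its unshielded value.

ratio ≈ 0.500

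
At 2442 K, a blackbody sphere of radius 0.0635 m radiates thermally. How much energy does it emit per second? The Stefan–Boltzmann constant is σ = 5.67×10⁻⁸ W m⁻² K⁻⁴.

A = 4πr² = 4π × (0.0635)² = 0.0507 m².
P = σAT⁴ = 5.67×10⁻⁸ × 0.0507 × (2442)⁴ = 5.67×10⁻⁸ × 0.0507 × 3.56×10^13.
P = 1.02×10^5 W.

P ≈ 1.02×10^5 W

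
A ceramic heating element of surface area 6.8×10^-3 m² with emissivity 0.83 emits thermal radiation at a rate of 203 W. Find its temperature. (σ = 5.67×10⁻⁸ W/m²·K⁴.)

T ≈ 892 K

From P = εσAT⁴, T = (P / εσA)^(1/4) = (203 / (0.83 × 5.67×10⁻⁸ × 6.80×10^-3))^(1/4).
T = (6.34×10^11)^(1/4) = 892 K.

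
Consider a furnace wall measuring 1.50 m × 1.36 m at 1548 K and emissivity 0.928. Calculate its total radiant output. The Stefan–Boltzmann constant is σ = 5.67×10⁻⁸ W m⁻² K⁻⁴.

P ≈ 6.16×10^5 W

A = 1.50 × 1.36 = 2.04 m².
P = εσAT⁴ = 0.928 × 5.67×10⁻⁸ × 2.04 × (1548)⁴ = 0.928 × 5.67×10⁻⁸ × 2.04 × 5.74×10^12.
P = 6.16×10^5 W.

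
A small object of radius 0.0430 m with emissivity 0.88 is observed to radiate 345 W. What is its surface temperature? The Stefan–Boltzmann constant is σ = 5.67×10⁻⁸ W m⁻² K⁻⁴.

A = 4πr² = 4π × (0.0430)² = 0.0232 m².
From P = εσAT⁴, T = (P / εσA)^(1/4) = (345 / (0.88 × 5.67×10⁻⁸ × 0.0232))^(1/4).
T = (2.98×10^11)^(1/4) = 739 K.

T ≈ 739 K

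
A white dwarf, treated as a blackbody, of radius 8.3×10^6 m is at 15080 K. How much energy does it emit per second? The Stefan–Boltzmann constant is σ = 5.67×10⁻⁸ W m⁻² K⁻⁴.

A = 4πr² = 4π × (8.3×10^6)² = 8.66×10^14 m².
P = σAT⁴ = 5.67×10⁻⁸ × 8.66×10^14 × (15080)⁴ = 5.67×10⁻⁸ × 8.66×10^14 × 5.17×10^16.
P = 2.54×10^24 W.

P ≈ 2.54×10^24 W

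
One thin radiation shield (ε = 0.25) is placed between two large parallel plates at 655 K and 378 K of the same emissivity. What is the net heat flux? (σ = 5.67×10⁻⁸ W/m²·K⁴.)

Each of the 2 gaps contributes resistance (2/ε − 1) = 2/0.25 − 1 = 7.000; total = 14.00.
q = σ(T₁⁴ − T₂⁴) / 14.00 = 5.67×10⁻⁸ × 1.64×10^11 / 14.00 = 663 W/m².

q ≈ 663 W/m²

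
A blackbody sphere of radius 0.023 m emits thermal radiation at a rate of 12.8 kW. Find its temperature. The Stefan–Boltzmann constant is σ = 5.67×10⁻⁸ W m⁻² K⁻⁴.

T ≈ 2410 K

A = 4πr² = 4π × (0.023)² = 6.65×10^-3 m².
From P = σAT⁴, T = (P / σA)^(1/4) = (12800 / (5.67×10⁻⁸ × 6.65×10^-3))^(1/4).
T = (3.40×10^13)^(1/4) = 2410 K.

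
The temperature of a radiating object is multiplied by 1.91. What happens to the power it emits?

factor ≈ 13.3

P ∝ T⁴, so the power scales as (1.91)⁴ = 13.3.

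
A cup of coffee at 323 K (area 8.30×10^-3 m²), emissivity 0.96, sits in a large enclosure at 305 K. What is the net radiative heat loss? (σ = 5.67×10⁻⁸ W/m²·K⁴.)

Q ≈ 1.01 W

Q = εσA(T⁴ − T_s⁴). T⁴ − T_s⁴ = (323)⁴ − (305)⁴ = 1.09×10^10 − 8.65×10^9 = 2.23×10^9 K⁴.
Q = 0.96 × 5.67×10⁻⁸ × 8.30×10^-3 × 2.23×10^9 = 1.01 W.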